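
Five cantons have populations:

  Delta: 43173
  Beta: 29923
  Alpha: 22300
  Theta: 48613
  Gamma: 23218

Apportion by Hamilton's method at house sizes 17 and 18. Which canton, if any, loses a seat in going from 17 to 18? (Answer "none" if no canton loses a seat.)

At 17 seats: Delta 5, Beta 3, Alpha 2, Theta 5, Gamma 2.
At 18 seats: Delta 5, Beta 3, Alpha 2, Theta 5, Gamma 3.
No canton's allocation decreased.

none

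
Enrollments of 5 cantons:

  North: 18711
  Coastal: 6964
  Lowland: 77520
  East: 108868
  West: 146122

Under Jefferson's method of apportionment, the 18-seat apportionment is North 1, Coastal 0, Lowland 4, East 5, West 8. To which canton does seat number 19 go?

East

Priority for the next seat is population ÷ (current seats + 1).
Priorities: North 9355.500, Coastal 6964.000, Lowland 15504.000, East 18144.667, West 16235.778.
Highest priority: East.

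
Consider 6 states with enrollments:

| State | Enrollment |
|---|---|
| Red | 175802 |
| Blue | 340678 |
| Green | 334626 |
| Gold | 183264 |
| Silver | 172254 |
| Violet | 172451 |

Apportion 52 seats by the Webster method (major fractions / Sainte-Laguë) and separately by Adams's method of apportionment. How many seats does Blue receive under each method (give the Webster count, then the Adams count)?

13 and 12

Webster: Red 7, Blue 13, Green 13, Gold 7, Silver 6, Violet 6.
Adams: Red 7, Blue 12, Green 12, Gold 7, Silver 7, Violet 7.
Blue gets 13 under Webster and 12 under Adams.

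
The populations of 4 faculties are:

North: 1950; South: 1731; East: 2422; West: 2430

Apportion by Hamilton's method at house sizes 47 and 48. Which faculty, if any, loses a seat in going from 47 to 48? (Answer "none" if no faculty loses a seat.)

At 47 seats: North 11, South 10, East 13, West 13.
At 48 seats: North 11, South 10, East 13, West 14.
No faculty's allocation decreased.

none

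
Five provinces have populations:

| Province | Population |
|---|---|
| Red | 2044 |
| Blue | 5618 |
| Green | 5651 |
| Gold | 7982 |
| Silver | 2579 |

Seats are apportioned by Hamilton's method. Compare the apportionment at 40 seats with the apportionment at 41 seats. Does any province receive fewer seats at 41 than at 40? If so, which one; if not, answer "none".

Red

At 40 seats: Red 4, Blue 9, Green 10, Gold 13, Silver 4.
At 41 seats: Red 3, Blue 10, Green 10, Gold 14, Silver 4.
Red drops from 4 to 3.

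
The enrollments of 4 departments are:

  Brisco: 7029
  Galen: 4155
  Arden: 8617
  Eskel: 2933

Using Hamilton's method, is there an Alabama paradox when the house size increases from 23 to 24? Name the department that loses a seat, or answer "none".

At 23 seats: Brisco 7, Galen 4, Arden 9, Eskel 3.
At 24 seats: Brisco 8, Galen 4, Arden 9, Eskel 3.
No department's allocation decreased.

none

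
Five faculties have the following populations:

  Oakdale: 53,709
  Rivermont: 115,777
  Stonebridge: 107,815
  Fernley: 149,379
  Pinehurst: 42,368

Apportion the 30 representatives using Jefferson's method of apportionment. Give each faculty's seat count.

Oakdale 3; Rivermont 8; Stonebridge 7; Fernley 10; Pinehurst 2

Standard divisor 469048/30 ≈ 15634.933; standard quotas: Oakdale 3.435, Rivermont 7.405, Stonebridge 6.896, Fernley 9.554, Pinehurst 2.710.
Rounding down gives 3, 7, 6, 9, 2 = 27 seats, so the divisor must be adjusted.
With modified divisor 14300: modified quotas Oakdale 3.756, Rivermont 8.096, Stonebridge 7.540, Fernley 10.446, Pinehurst 2.963.
Rounding down: Oakdale 3, Rivermont 8, Stonebridge 7, Fernley 10, Pinehurst 2 (total 30).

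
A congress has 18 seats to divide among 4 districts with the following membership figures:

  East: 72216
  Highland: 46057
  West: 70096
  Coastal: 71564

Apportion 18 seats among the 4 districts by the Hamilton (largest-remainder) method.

East: 5, Highland: 3, West: 5, Coastal: 5

Standard divisor: 259933 ÷ 18 ≈ 14440.722.
Standard quotas: East 5.0009, Highland 3.1894, West 4.8541, Coastal 4.9557.
Lower quotas: East 5, Highland 3, West 4, Coastal 4 (sum 16, leaving 2 seats).
Remainders in descending order: Coastal 0.9557, West 0.8541, Highland 0.1894, East 0.0009.
Largest remainders: Coastal, West receive the extra seats.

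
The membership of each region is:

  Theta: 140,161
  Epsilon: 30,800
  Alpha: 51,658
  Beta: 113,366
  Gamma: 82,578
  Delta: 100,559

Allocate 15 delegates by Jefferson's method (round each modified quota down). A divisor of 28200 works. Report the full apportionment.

Theta 4, Epsilon 1, Alpha 1, Beta 4, Gamma 2, Delta 3

With modified divisor 28200: modified quotas Theta 4.970, Epsilon 1.092, Alpha 1.832, Beta 4.020, Gamma 2.928, Delta 3.566.
Rounding down: Theta 4, Epsilon 1, Alpha 1, Beta 4, Gamma 2, Delta 3 (total 15).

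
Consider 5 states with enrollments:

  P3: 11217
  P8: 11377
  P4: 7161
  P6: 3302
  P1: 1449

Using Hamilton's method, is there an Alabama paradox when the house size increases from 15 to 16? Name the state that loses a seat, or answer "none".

At 15 seats: P3 5, P8 5, P4 3, P6 1, P1 1.
At 16 seats: P3 5, P8 5, P4 3, P6 2, P1 1.
No state's allocation decreased.

none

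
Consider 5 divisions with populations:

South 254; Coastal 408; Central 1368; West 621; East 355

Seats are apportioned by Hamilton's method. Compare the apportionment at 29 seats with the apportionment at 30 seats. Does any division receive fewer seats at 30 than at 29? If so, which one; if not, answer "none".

At 29 seats: South 3, Coastal 4, Central 13, West 6, East 3.
At 30 seats: South 2, Coastal 4, Central 14, West 6, East 4.
South drops from 3 to 2.

South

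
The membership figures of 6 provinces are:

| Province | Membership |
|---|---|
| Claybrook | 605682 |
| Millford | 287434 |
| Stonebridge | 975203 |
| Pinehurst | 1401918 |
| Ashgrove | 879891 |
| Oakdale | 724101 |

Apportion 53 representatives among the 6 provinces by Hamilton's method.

Claybrook 7, Millford 3, Stonebridge 11, Pinehurst 15, Ashgrove 9, Oakdale 8

Total 4874229; standard divisor 4874229/53 ≈ 91966.585.
Standard quotas: Claybrook 6.5859, Millford 3.1254, Stonebridge 10.6039, Pinehurst 15.2438, Ashgrove 9.5675, Oakdale 7.8735.
Lower quotas: Claybrook 6, Millford 3, Stonebridge 10, Pinehurst 15, Ashgrove 9, Oakdale 7 (sum 50, leaving 3 seats).
Remainders in descending order: Oakdale 0.8735, Stonebridge 0.6039, Claybrook 0.5859, Ashgrove 0.5675, Pinehurst 0.2438, Millford 0.1254.
Largest remainders: Oakdale, Stonebridge, Claybrook receive the extra seats.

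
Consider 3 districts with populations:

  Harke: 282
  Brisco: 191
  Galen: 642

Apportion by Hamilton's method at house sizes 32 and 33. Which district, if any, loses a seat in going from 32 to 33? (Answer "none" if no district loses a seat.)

none

At 32 seats: Harke 8, Brisco 6, Galen 18.
At 33 seats: Harke 8, Brisco 6, Galen 19.
No district's allocation decreased.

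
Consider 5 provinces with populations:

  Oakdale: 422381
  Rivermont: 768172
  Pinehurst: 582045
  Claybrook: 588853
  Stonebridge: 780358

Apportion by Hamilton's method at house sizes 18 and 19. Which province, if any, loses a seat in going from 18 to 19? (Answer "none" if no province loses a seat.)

Oakdale

At 18 seats: Oakdale 3, Rivermont 4, Pinehurst 3, Claybrook 3, Stonebridge 5.
At 19 seats: Oakdale 2, Rivermont 5, Pinehurst 3, Claybrook 4, Stonebridge 5.
Oakdale drops from 3 to 2.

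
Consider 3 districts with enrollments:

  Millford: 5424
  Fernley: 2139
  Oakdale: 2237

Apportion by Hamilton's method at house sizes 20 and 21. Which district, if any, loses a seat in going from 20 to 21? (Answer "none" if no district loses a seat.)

none

At 20 seats: Millford 11, Fernley 4, Oakdale 5.
At 21 seats: Millford 12, Fernley 4, Oakdale 5.
No district's allocation decreased.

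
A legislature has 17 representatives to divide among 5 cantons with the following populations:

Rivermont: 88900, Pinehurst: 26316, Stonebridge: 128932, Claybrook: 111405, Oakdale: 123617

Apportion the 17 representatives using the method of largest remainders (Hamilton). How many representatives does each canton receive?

Total 479170; standard divisor 479170/17 ≈ 28186.471.
Standard quotas: Rivermont 3.1540, Pinehurst 0.9336, Stonebridge 4.5743, Claybrook 3.9524, Oakdale 4.3857.
Lower quotas: Rivermont 3, Pinehurst 0, Stonebridge 4, Claybrook 3, Oakdale 4 (sum 14, leaving 3 seats).
Remainders in descending order: Claybrook 0.9524, Pinehurst 0.9336, Stonebridge 0.5743, Oakdale 0.3857, Rivermont 0.1540.
Largest remainders: Claybrook, Pinehurst, Stonebridge receive the extra seats.

Rivermont 3, Pinehurst 1, Stonebridge 5, Claybrook 4, Oakdale 4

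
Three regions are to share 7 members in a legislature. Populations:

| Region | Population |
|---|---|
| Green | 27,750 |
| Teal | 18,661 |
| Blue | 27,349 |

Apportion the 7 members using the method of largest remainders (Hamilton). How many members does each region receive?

Green=3, Teal=2, Blue=2

The standard divisor is 73760/7 ≈ 10537.143.
Standard quotas: Green 2.6335, Teal 1.7710, Blue 2.5955.
Lower quotas: Green 2, Teal 1, Blue 2 (sum 5, leaving 2 seats).
Remainders in descending order: Teal 0.7710, Green 0.6335, Blue 0.5955.
The surplus seats go to Teal, Green.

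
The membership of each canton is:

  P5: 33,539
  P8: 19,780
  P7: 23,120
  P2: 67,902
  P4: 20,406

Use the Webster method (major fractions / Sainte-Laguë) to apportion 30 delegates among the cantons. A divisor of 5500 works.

With modified divisor 5500: modified quotas P5 6.098, P8 3.596, P7 4.204, P2 12.346, P4 3.710.
Rounding to the nearest integer: P5 6, P8 4, P7 4, P2 12, P4 4 (total 30).

P5 6, P8 4, P7 4, P2 12, P4 4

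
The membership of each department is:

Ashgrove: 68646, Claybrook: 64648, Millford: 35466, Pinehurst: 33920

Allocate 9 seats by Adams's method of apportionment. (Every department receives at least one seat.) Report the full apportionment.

Ashgrove: 3, Claybrook: 2, Millford: 2, Pinehurst: 2

Standard divisor 202680/9 ≈ 22520; standard quotas: Ashgrove 3.048, Claybrook 2.871, Millford 1.575, Pinehurst 1.506.
Rounding up gives 4, 3, 2, 2 = 11 seats, so the divisor must be adjusted.
With modified divisor 33100: modified quotas Ashgrove 2.074, Claybrook 1.953, Millford 1.071, Pinehurst 1.025.
Rounding up: Ashgrove 3, Claybrook 2, Millford 2, Pinehurst 2 (total 9).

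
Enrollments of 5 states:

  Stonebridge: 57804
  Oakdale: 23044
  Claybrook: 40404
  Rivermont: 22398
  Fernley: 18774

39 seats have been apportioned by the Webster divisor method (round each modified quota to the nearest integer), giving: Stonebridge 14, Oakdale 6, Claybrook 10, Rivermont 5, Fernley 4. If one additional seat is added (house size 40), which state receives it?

Priority for the next seat is population ÷ (current seats + 0.5).
Priorities: Stonebridge 3986.483, Oakdale 3545.231, Claybrook 3848.000, Rivermont 4072.364, Fernley 4172.000.
Highest priority: Fernley.

Fernley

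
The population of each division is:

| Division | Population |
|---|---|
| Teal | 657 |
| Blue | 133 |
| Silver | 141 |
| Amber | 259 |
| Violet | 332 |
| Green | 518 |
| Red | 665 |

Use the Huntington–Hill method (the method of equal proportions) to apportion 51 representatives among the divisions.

With divisor 54: modified quotas Teal 12.167, Blue 2.463, Silver 2.611, Amber 4.796, Violet 6.148, Green 9.593, Red 12.315.
Geometric-mean thresholds: Teal √(12·13)=12.490, Blue √(2·3)=2.449, Silver √(2·3)=2.449, Amber √(4·5)=4.472, Violet √(6·7)=6.481, Green √(9·10)=9.487, Red √(12·13)=12.490.
Each quota rounded against its threshold gives Teal 12, Blue 3, Silver 3, Amber 5, Violet 6, Green 10, Red 12 (total 51).

Teal=12; Blue=3; Silver=3; Amber=5; Violet=6; Green=10; Red=12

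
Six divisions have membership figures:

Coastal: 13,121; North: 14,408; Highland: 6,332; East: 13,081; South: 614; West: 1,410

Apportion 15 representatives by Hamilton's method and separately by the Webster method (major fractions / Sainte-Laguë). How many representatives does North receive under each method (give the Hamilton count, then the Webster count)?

4 and 5

Hamilton: Coastal 4, North 4, Highland 2, East 4, South 0, West 1.
Webster: Coastal 4, North 5, Highland 2, East 4, South 0, West 0.
North gets 4 under Hamilton and 5 under Webster.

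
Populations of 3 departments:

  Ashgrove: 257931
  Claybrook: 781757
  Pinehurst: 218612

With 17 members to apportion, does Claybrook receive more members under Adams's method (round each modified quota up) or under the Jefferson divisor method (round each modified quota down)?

Jefferson

Adams: Ashgrove 4, Claybrook 10, Pinehurst 3.
Jefferson: Ashgrove 3, Claybrook 11, Pinehurst 3.
Claybrook gets 10 under Adams and 11 under Jefferson.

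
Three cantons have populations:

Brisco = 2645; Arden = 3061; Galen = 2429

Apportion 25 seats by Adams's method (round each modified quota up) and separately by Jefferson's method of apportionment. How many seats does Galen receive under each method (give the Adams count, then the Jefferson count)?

8 and 7

Adams: Brisco 8, Arden 9, Galen 8.
Jefferson: Brisco 8, Arden 10, Galen 7.
Galen gets 8 under Adams and 7 under Jefferson.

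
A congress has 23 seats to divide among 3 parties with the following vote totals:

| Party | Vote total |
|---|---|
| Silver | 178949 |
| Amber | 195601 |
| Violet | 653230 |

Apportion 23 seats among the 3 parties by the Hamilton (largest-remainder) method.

Standard divisor: 1027780 ÷ 23 ≈ 44686.087.
Standard quotas: Silver 4.0046, Amber 4.3772, Violet 14.6182.
Lower quotas: Silver 4, Amber 4, Violet 14 (sum 22, leaving 1 seat).
Remainders in descending order: Violet 0.6182, Amber 0.3772, Silver 0.0046.
Largest remainder: Violet receives the extra seat.

Silver 4, Amber 4, Violet 15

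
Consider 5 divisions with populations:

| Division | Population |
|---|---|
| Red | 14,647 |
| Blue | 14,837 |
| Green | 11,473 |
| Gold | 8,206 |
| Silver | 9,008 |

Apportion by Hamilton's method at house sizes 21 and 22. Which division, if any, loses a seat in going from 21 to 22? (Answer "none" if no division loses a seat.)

At 21 seats: Red 5, Blue 6, Green 4, Gold 3, Silver 3.
At 22 seats: Red 6, Blue 6, Green 4, Gold 3, Silver 3.
No division's allocation decreased.

none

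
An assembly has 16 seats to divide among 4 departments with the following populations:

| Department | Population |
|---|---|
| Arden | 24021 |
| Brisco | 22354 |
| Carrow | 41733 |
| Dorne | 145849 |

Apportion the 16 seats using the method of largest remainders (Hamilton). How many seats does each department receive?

The standard divisor is 233957/16 ≈ 14622.312.
Standard quotas: Arden 1.6428, Brisco 1.5288, Carrow 2.8541, Dorne 9.9744.
Lower quotas: Arden 1, Brisco 1, Carrow 2, Dorne 9 (sum 13, leaving 3 seats).
Remainders in descending order: Dorne 0.9744, Carrow 0.8541, Arden 0.6428, Brisco 0.5288.
The surplus seats go to Dorne, Carrow, Arden.

Arden: 2, Brisco: 1, Carrow: 3, Dorne: 10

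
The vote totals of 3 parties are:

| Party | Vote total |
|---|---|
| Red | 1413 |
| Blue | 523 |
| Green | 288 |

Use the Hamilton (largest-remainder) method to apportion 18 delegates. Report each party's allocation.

Total 2224; standard divisor 2224/18 ≈ 123.556.
Standard quotas: Red 11.436, Blue 4.233, Green 2.331.
Lower quotas: Red 11, Blue 4, Green 2 (sum 17, leaving 1 seat).
Remainders in descending order: Red 0.436, Green 0.331, Blue 0.233.
Largest remainder: Red receives the extra seat.

Red: 12, Blue: 4, Green: 2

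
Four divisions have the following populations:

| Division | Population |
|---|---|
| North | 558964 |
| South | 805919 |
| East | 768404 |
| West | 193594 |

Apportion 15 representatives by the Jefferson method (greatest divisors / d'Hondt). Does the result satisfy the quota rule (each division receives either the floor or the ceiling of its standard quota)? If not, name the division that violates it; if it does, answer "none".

none

Standard quotas: North 3.603, South 5.195, East 4.953, West 1.248.
Jefferson allocation: North 4, South 5, East 5, West 1.
Every allocation lies between the lower and upper quota.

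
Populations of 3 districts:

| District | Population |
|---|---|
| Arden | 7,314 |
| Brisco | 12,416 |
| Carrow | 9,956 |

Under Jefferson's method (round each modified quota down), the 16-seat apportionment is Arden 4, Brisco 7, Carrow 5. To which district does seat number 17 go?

Priority for the next seat is population ÷ (current seats + 1).
Priorities: Arden 1462.800, Brisco 1552.000, Carrow 1659.333.
Highest priority: Carrow.

Carrow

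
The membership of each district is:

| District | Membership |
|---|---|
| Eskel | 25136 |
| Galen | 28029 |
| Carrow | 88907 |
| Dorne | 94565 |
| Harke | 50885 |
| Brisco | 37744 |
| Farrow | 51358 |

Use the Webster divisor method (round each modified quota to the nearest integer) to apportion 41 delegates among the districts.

Eskel 3; Galen 3; Carrow 10; Dorne 10; Harke 5; Brisco 4; Farrow 6

Standard divisor 376624/41 ≈ 9185.951; standard quotas: Eskel 2.736, Galen 3.051, Carrow 9.679, Dorne 10.295, Harke 5.539, Brisco 4.109, Farrow 5.591.
Rounding to the nearest integer gives 3, 3, 10, 10, 6, 4, 6 = 42 seats, so the divisor must be adjusted.
With modified divisor 9300: modified quotas Eskel 2.703, Galen 3.014, Carrow 9.560, Dorne 10.168, Harke 5.472, Brisco 4.058, Farrow 5.522.
Rounding to the nearest integer: Eskel 3, Galen 3, Carrow 10, Dorne 10, Harke 5, Brisco 4, Farrow 6 (total 41).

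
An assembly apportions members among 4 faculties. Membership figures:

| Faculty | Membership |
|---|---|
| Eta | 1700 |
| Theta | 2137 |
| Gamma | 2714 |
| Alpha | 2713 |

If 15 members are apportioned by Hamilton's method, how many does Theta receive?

Standard divisor: 9264 ÷ 15 ≈ 617.6.
Standard quotas: Eta 2.753, Theta 3.460, Gamma 4.394, Alpha 4.393.
Lower quotas: Eta 2, Theta 3, Gamma 4, Alpha 4 (sum 13, leaving 2 seats).
Remainders in descending order: Eta 0.753, Theta 0.460, Gamma 0.394, Alpha 0.393.
The surplus seats go to Eta, Theta.
Theta receives 4.

4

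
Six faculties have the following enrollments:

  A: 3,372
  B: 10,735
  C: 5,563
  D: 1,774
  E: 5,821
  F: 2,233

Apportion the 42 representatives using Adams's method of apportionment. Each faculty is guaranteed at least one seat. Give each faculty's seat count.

Standard divisor 29498/42 ≈ 702.333; standard quotas: A 4.801, B 15.285, C 7.921, D 2.526, E 8.288, F 3.179.
Rounding up gives 5, 16, 8, 3, 9, 4 = 45 seats, so the divisor must be adjusted.
With modified divisor 760: modified quotas A 4.437, B 14.125, C 7.320, D 2.334, E 7.659, F 2.938.
Rounding up: A 5, B 15, C 8, D 3, E 8, F 3 (total 42).

A: 5; B: 15; C: 8; D: 3; E: 8; F: 3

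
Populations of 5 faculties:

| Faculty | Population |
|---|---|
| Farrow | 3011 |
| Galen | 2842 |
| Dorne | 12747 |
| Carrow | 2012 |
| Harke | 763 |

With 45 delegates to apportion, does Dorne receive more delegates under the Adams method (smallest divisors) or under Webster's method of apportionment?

Adams: Farrow 6, Galen 6, Dorne 26, Carrow 5, Harke 2.
Webster: Farrow 6, Galen 6, Dorne 27, Carrow 4, Harke 2.
Dorne gets 26 under Adams and 27 under Webster.

Webster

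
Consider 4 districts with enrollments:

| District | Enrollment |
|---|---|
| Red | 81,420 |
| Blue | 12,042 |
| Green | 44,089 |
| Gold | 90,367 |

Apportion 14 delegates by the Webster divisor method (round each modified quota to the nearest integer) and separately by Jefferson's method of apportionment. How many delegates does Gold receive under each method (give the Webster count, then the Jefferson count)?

5 and 6

Webster: Red 5, Blue 1, Green 3, Gold 5.
Jefferson: Red 5, Blue 0, Green 3, Gold 6.
Gold gets 5 under Webster and 6 under Jefferson.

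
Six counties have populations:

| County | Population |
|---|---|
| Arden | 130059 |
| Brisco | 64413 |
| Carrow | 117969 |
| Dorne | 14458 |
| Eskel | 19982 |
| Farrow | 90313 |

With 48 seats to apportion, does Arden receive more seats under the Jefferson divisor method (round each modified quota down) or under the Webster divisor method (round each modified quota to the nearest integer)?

Jefferson

Jefferson: Arden 15, Brisco 7, Carrow 13, Dorne 1, Eskel 2, Farrow 10.
Webster: Arden 14, Brisco 7, Carrow 13, Dorne 2, Eskel 2, Farrow 10.
Arden gets 15 under Jefferson and 14 under Webster.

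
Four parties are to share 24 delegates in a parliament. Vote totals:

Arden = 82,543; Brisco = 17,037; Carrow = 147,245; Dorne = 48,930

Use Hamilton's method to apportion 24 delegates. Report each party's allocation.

Arden 7; Brisco 1; Carrow 12; Dorne 4

Standard divisor: 295755 ÷ 24 ≈ 12323.125.
Standard quotas: Arden 6.6982, Brisco 1.3825, Carrow 11.9487, Dorne 3.9706.
Lower quotas: Arden 6, Brisco 1, Carrow 11, Dorne 3 (sum 21, leaving 3 seats).
Remainders in descending order: Dorne 0.9706, Carrow 0.9487, Arden 0.6982, Brisco 0.3825.
Largest remainders: Dorne, Carrow, Arden receive the extra seats.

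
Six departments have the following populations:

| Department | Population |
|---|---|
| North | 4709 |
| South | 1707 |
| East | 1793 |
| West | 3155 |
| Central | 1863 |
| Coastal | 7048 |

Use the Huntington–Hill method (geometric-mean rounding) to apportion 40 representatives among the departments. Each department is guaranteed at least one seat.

North=9, South=3, East=4, West=6, Central=4, Coastal=14

With divisor 507: modified quotas North 9.288, South 3.367, East 3.536, West 6.223, Central 3.675, Coastal 13.901.
Geometric-mean thresholds: North √(9·10)=9.487, South √(3·4)=3.464, East √(3·4)=3.464, West √(6·7)=6.481, Central √(3·4)=3.464, Coastal √(13·14)=13.491.
Each quota rounded against its threshold gives North 9, South 3, East 4, West 6, Central 4, Coastal 14 (total 40).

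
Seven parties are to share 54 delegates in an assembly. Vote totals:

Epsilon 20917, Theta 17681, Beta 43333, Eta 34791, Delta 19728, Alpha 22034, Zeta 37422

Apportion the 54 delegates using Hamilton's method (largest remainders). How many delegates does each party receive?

The standard divisor is 195906/54 ≈ 3627.889.
Standard quotas: Epsilon 5.7656, Theta 4.8736, Beta 11.9444, Eta 9.5899, Delta 5.4379, Alpha 6.0735, Zeta 10.3151.
Lower quotas: Epsilon 5, Theta 4, Beta 11, Eta 9, Delta 5, Alpha 6, Zeta 10 (sum 50, leaving 4 seats).
Remainders in descending order: Beta 0.9444, Theta 0.8736, Epsilon 0.7656, Eta 0.5899, Delta 0.4379, Zeta 0.3151, Alpha 0.0735.
The surplus seats go to Beta, Theta, Epsilon, Eta.

Epsilon=6, Theta=5, Beta=12, Eta=10, Delta=5, Alpha=6, Zeta=10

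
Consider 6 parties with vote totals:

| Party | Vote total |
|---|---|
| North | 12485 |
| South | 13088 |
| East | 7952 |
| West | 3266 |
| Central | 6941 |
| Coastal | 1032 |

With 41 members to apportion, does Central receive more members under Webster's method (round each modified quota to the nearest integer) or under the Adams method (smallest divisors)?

Adams

Webster: North 12, South 12, East 7, West 3, Central 6, Coastal 1.
Adams: North 11, South 12, East 7, West 3, Central 7, Coastal 1.
Central gets 6 under Webster and 7 under Adams.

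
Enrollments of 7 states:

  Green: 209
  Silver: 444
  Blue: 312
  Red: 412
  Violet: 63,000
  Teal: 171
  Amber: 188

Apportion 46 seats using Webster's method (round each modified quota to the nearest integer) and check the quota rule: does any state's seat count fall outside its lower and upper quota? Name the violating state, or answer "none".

Standard quotas: Green 0.149, Silver 0.315, Blue 0.222, Red 0.293, Violet 44.766, Teal 0.122, Amber 0.134.
Webster allocation: Green 0, Silver 0, Blue 0, Red 0, Violet 46, Teal 0, Amber 0.
Violet has quota 44.766 (lower 44, upper 45) but receives 46 — outside the quota interval.

Violet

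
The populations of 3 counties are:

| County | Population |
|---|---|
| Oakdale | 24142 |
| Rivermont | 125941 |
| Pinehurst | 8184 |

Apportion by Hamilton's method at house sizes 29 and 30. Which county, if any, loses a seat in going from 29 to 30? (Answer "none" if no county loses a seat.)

At 29 seats: Oakdale 4, Rivermont 23, Pinehurst 2.
At 30 seats: Oakdale 5, Rivermont 24, Pinehurst 1.
Pinehurst drops from 2 to 1.

Pinehurst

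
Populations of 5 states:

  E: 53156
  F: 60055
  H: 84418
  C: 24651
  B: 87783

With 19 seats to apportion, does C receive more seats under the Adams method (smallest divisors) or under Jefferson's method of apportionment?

Adams: E 3, F 4, H 5, C 2, B 5.
Jefferson: E 3, F 4, H 5, C 1, B 6.
C gets 2 under Adams and 1 under Jefferson.

Adams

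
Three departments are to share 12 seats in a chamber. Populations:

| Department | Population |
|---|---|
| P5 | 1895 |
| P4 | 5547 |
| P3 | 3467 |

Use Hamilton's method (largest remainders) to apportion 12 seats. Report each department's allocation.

The standard divisor is 10909/12 ≈ 909.083.
Standard quotas: P5 2.0845, P4 6.1018, P3 3.8137.
Lower quotas: P5 2, P4 6, P3 3 (sum 11, leaving 1 seat).
Remainders in descending order: P3 0.8137, P4 0.1018, P5 0.0845.
The surplus seat goes to P3.

P5 2, P4 6, P3 4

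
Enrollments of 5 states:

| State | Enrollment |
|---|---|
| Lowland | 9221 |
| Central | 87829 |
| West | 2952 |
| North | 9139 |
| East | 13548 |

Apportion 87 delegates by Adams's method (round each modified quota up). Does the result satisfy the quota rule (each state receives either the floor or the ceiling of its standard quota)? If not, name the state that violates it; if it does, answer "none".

Central

Standard quotas: Lowland 6.539, Central 62.280, West 2.093, North 6.481, East 9.607.
Adams allocation: Lowland 7, Central 60, West 3, North 7, East 10.
Central has quota 62.280 (lower 62, upper 63) but receives 60 — outside the quota interval.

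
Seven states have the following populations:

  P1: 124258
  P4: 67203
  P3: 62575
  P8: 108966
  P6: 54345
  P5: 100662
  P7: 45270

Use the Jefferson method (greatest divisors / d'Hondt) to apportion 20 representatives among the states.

P1 5, P4 2, P3 2, P8 4, P6 2, P5 4, P7 1

Standard divisor 563279/20 ≈ 28163.95; standard quotas: P1 4.412, P4 2.386, P3 2.222, P8 3.869, P6 1.930, P5 3.574, P7 1.607.
Rounding down gives 4, 2, 2, 3, 1, 3, 1 = 16 seats, so the divisor must be adjusted.
With modified divisor 23700: modified quotas P1 5.243, P4 2.836, P3 2.640, P8 4.598, P6 2.293, P5 4.247, P7 1.910.
Rounding down: P1 5, P4 2, P3 2, P8 4, P6 2, P5 4, P7 1 (total 20).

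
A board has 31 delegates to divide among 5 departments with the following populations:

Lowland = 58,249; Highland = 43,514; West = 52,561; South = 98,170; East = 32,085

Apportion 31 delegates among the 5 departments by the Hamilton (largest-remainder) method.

Lowland 6, Highland 5, West 6, South 11, East 3

Standard divisor: 284579 ÷ 31 ≈ 9179.968.
Standard quotas: Lowland 6.3452, Highland 4.7401, West 5.7256, South 10.6939, East 3.4951.
Lower quotas: Lowland 6, Highland 4, West 5, South 10, East 3 (sum 28, leaving 3 seats).
Remainders in descending order: Highland 0.7401, West 0.7256, South 0.6939, East 0.4951, Lowland 0.3452.
The surplus seats go to Highland, West, South.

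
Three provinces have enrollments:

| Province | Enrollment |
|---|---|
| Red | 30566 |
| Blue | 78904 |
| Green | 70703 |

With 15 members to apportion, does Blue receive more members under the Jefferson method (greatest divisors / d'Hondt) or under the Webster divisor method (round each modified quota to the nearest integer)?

Jefferson

Jefferson: Red 2, Blue 7, Green 6.
Webster: Red 3, Blue 6, Green 6.
Blue gets 7 under Jefferson and 6 under Webster.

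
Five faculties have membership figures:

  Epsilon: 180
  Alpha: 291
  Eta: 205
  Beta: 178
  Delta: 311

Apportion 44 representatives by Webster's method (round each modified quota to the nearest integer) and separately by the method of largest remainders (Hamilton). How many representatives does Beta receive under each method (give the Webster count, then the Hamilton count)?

7 and 6

Webster: Epsilon 7, Alpha 11, Eta 8, Beta 7, Delta 11.
Hamilton: Epsilon 7, Alpha 11, Eta 8, Beta 6, Delta 12.
Beta gets 7 under Webster and 6 under Hamilton.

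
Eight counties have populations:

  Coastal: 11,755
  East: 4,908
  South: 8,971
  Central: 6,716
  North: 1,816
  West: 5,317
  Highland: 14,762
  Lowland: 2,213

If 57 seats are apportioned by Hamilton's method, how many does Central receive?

Standard divisor: 56458 ÷ 57 ≈ 990.491.
Standard quotas: Coastal 11.8678, East 4.9551, South 9.0571, Central 6.7805, North 1.8334, West 5.3680, Highland 14.9037, Lowland 2.2342.
Lower quotas: Coastal 11, East 4, South 9, Central 6, North 1, West 5, Highland 14, Lowland 2 (sum 52, leaving 5 seats).
Remainders in descending order: East 0.9551, Highland 0.9037, Coastal 0.8678, North 0.8334, Central 0.7805, West 0.3680, Lowland 0.2342, South 0.0571.
Largest remainders: East, Highland, Coastal, North, Central receive the extra seats.
Central receives 7.

7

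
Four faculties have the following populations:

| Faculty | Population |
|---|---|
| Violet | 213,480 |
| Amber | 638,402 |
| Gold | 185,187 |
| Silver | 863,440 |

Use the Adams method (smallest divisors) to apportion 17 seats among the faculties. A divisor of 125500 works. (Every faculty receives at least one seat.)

Violet 2, Amber 6, Gold 2, Silver 7

With modified divisor 125500: modified quotas Violet 1.701, Amber 5.087, Gold 1.476, Silver 6.880.
Rounding up: Violet 2, Amber 6, Gold 2, Silver 7 (total 17).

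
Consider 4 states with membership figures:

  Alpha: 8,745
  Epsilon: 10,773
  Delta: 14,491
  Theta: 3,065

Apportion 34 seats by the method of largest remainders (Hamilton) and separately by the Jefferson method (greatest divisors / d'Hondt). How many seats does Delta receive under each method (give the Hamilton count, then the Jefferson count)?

Hamilton: Alpha 8, Epsilon 10, Delta 13, Theta 3.
Jefferson: Alpha 8, Epsilon 10, Delta 14, Theta 2.
Delta gets 13 under Hamilton and 14 under Jefferson.

13 and 14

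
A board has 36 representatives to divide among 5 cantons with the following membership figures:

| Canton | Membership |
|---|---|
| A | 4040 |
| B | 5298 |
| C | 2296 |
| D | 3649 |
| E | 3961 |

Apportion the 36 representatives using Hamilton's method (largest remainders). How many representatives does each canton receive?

A 8; B 10; C 4; D 7; E 7

Total 19244; standard divisor 19244/36 ≈ 534.556.
Standard quotas: A 7.5577, B 9.9110, C 4.2952, D 6.8262, E 7.4099.
Lower quotas: A 7, B 9, C 4, D 6, E 7 (sum 33, leaving 3 seats).
Remainders in descending order: B 0.9110, D 0.8262, A 0.5577, E 0.4099, C 0.2952.
Largest remainders: B, D, A receive the extra seats.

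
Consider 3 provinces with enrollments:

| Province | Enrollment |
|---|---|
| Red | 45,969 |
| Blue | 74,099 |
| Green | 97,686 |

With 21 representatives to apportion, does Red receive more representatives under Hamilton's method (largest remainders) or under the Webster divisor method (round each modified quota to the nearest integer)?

Hamilton: Red 5, Blue 7, Green 9.
Webster: Red 4, Blue 7, Green 10.
Red gets 5 under Hamilton and 4 under Webster.

Hamilton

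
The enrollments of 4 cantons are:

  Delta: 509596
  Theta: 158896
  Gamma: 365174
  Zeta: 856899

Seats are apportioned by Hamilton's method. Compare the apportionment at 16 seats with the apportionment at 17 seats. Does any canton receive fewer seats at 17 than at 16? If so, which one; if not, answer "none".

Theta

At 16 seats: Delta 4, Theta 2, Gamma 3, Zeta 7.
At 17 seats: Delta 5, Theta 1, Gamma 3, Zeta 8.
Theta drops from 2 to 1.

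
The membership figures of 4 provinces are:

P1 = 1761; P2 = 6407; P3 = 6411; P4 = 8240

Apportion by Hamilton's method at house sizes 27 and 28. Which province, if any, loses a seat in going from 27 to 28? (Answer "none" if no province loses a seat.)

none

At 27 seats: P1 2, P2 7, P3 8, P4 10.
At 28 seats: P1 2, P2 8, P3 8, P4 10.
No province's allocation decreased.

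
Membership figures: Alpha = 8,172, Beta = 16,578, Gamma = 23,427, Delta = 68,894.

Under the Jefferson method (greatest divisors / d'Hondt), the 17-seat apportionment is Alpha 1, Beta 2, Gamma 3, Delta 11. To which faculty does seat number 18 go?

Gamma

Priority for the next seat is population ÷ (current seats + 1).
Priorities: Alpha 4086.000, Beta 5526.000, Gamma 5856.750, Delta 5741.167.
Highest priority: Gamma.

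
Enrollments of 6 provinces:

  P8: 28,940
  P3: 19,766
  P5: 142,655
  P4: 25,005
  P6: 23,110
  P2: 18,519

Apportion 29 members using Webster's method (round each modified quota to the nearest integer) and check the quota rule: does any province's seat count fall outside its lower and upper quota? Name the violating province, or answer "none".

Standard quotas: P8 3.253, P3 2.222, P5 16.035, P4 2.811, P6 2.598, P2 2.082.
Webster allocation: P8 3, P3 2, P5 16, P4 3, P6 3, P2 2.
Every allocation lies between the lower and upper quota.

none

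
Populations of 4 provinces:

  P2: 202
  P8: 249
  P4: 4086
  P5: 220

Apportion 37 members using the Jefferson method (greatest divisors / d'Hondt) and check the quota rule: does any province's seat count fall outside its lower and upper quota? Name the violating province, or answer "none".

Standard quotas: P2 1.571, P8 1.937, P4 31.781, P5 1.711.
Jefferson allocation: P2 1, P8 2, P4 33, P5 1.
P4 has quota 31.781 (lower 31, upper 32) but receives 33 — outside the quota interval.

P4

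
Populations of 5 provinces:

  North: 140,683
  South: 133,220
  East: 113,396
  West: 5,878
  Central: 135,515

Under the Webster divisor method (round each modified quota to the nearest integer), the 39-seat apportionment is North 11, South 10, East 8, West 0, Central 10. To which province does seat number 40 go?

Priority for the next seat is population ÷ (current seats + 0.5).
Priorities: North 12233.304, South 12687.619, East 13340.706, West 11756.000, Central 12906.190.
Highest priority: East.

East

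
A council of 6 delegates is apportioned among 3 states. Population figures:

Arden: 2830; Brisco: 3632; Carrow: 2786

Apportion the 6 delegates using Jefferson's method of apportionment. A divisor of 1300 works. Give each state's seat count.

Arden=2; Brisco=2; Carrow=2

With modified divisor 1300: modified quotas Arden 2.177, Brisco 2.794, Carrow 2.143.
Rounding down: Arden 2, Brisco 2, Carrow 2 (total 6).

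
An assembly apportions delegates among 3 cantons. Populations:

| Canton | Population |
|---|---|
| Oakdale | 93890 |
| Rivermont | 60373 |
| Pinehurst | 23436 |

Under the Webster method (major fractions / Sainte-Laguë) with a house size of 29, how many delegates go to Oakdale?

Standard divisor 177699/29 ≈ 6127.552; standard quotas: Oakdale 15.323, Rivermont 9.853, Pinehurst 3.825.
Rounding to the nearest integer gives Oakdale 15, Rivermont 10, Pinehurst 4 — total 29, matching the house size, so no adjustment is needed.
Oakdale receives 15.

15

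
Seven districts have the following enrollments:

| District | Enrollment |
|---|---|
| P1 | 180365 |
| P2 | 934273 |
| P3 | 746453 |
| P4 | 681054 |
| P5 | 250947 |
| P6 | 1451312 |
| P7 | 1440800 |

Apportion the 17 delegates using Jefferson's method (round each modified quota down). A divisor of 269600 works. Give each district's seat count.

With modified divisor 269600: modified quotas P1 0.669, P2 3.465, P3 2.769, P4 2.526, P5 0.931, P6 5.383, P7 5.344.
Rounding down: P1 0, P2 3, P3 2, P4 2, P5 0, P6 5, P7 5 (total 17).

P1 0, P2 3, P3 2, P4 2, P5 0, P6 5, P7 5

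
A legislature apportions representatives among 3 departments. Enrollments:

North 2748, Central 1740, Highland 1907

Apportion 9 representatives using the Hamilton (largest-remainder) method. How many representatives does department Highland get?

The standard divisor is 6395/9 ≈ 710.556.
Standard quotas: North 3.867, Central 2.449, Highland 2.684.
Lower quotas: North 3, Central 2, Highland 2 (sum 7, leaving 2 seats).
Remainders in descending order: North 0.867, Highland 0.684, Central 0.449.
The surplus seats go to North, Highland.
Highland receives 3.

3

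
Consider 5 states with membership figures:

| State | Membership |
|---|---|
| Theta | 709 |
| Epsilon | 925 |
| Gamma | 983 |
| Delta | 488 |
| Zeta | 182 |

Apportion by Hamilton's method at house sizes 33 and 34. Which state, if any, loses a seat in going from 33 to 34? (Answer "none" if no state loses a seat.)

At 33 seats: Theta 7, Epsilon 9, Gamma 10, Delta 5, Zeta 2.
At 34 seats: Theta 7, Epsilon 10, Gamma 10, Delta 5, Zeta 2.
No state's allocation decreased.

none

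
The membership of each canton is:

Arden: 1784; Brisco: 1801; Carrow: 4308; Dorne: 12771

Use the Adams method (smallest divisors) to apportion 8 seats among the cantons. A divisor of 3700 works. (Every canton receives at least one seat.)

Arden 1; Brisco 1; Carrow 2; Dorne 4

With modified divisor 3700: modified quotas Arden 0.482, Brisco 0.487, Carrow 1.164, Dorne 3.452.
Rounding up: Arden 1, Brisco 1, Carrow 2, Dorne 4 (total 8).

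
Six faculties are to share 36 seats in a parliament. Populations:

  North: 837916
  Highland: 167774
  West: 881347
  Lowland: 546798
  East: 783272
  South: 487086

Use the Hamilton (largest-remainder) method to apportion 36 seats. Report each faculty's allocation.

North 8, Highland 2, West 8, Lowland 5, East 8, South 5

Total 3704193; standard divisor 3704193/36 ≈ 102894.25.
Standard quotas: North 8.1435, Highland 1.6305, West 8.5656, Lowland 5.3142, East 7.6124, South 4.7339.
Lower quotas: North 8, Highland 1, West 8, Lowland 5, East 7, South 4 (sum 33, leaving 3 seats).
Remainders in descending order: South 0.7339, Highland 0.6305, East 0.6124, West 0.5656, Lowland 0.3142, North 0.1435.
The surplus seats go to South, Highland, East.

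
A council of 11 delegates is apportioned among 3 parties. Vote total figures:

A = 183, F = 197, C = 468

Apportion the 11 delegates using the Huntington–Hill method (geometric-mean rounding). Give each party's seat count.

With divisor 78: modified quotas A 2.346, F 2.526, C 6.000.
Geometric-mean thresholds: A √(2·3)=2.449, F √(2·3)=2.449, C √(6·7)=6.481.
Each quota rounded against its threshold gives A 2, F 3, C 6 (total 11).

A: 2; F: 3; C: 6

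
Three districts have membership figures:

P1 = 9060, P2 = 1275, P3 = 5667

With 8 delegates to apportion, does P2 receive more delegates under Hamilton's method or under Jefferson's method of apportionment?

Hamilton: P1 4, P2 1, P3 3.
Jefferson: P1 5, P2 0, P3 3.
P2 gets 1 under Hamilton and 0 under Jefferson.

Hamilton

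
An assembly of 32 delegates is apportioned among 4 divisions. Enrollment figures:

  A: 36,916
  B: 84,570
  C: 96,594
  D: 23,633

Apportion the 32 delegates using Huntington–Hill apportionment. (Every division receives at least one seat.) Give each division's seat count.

A=5; B=11; C=13; D=3

With divisor 7547: modified quotas A 4.891, B 11.206, C 12.799, D 3.131.
Geometric-mean thresholds: A √(4·5)=4.472, B √(11·12)=11.489, C √(12·13)=12.490, D √(3·4)=3.464.
Each quota rounded against its threshold gives A 5, B 11, C 13, D 3 (total 32).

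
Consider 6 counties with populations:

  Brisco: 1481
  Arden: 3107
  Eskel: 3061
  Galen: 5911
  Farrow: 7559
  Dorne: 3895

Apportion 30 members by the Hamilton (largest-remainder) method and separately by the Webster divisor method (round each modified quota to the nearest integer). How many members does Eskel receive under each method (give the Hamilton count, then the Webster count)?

Hamilton: Brisco 2, Arden 4, Eskel 3, Galen 7, Farrow 9, Dorne 5.
Webster: Brisco 2, Arden 4, Eskel 4, Galen 7, Farrow 9, Dorne 4.
Eskel gets 3 under Hamilton and 4 under Webster.

3 and 4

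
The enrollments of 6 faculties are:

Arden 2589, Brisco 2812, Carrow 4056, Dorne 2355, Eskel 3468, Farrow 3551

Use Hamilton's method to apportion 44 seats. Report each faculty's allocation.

Total 18831; standard divisor 18831/44 ≈ 427.977.
Standard quotas: Arden 6.049, Brisco 6.570, Carrow 9.477, Dorne 5.503, Eskel 8.103, Farrow 8.297.
Lower quotas: Arden 6, Brisco 6, Carrow 9, Dorne 5, Eskel 8, Farrow 8 (sum 42, leaving 2 seats).
Remainders in descending order: Brisco 0.570, Dorne 0.503, Carrow 0.477, Farrow 0.297, Eskel 0.103, Arden 0.049.
Largest remainders: Brisco, Dorne receive the extra seats.

Arden 6; Brisco 7; Carrow 9; Dorne 6; Eskel 8; Farrow 8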